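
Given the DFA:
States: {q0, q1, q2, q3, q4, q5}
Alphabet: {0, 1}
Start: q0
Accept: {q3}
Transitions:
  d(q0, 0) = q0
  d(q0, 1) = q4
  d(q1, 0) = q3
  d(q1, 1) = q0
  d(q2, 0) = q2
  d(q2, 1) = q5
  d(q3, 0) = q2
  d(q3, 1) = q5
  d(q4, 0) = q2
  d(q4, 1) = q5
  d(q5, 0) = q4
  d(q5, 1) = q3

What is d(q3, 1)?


Looking up transition d(q3, 1)

q5


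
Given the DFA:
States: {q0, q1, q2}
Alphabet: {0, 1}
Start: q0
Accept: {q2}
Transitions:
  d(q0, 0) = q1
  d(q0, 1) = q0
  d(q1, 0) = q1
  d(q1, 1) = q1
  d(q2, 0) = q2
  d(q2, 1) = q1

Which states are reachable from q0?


BFS from q0:
  layer 0: {q0}
  layer 1: {q1}

{q0, q1}


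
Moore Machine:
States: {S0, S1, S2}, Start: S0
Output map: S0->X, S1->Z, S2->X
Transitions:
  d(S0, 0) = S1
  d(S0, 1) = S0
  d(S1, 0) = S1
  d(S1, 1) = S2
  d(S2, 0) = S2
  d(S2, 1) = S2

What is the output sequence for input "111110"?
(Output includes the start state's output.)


Start: S0 (output X)
  --1--> S0 (output X)
  --1--> S0 (output X)
  --1--> S0 (output X)
  --1--> S0 (output X)
  --1--> S0 (output X)
  --0--> S1 (output Z)

"XXXXXXZ"


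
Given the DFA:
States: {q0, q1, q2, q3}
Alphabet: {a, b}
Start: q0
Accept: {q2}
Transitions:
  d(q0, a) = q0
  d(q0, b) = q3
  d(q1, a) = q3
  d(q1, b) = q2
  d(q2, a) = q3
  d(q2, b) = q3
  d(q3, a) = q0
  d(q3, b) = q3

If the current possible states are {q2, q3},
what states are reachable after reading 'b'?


Apply transition on 'b' from each current state:
  d(q2, b) = q3
  d(q3, b) = q3

{q3}


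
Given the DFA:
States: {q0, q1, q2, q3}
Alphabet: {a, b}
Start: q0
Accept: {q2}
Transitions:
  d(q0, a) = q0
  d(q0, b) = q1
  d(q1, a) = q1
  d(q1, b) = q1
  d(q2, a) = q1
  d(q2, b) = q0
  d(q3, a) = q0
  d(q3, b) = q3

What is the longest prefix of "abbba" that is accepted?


Run the DFA, marking each prefix where the state is accepting:
  "" -> q0 [reject]
  "a" -> q0 [reject]
  "ab" -> q1 [reject]
  "abb" -> q1 [reject]
  "abbb" -> q1 [reject]
  "abbba" -> q1 [reject]

No prefix is accepted


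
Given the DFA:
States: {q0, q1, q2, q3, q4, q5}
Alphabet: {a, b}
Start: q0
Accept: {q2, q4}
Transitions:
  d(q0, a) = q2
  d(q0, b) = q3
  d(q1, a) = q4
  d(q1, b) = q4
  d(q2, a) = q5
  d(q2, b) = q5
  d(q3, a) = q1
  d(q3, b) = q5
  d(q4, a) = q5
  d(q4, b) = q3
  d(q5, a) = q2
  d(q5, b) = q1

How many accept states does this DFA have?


Accept states listed: {q2, q4}
Counting: q2(1) q4(2)

2


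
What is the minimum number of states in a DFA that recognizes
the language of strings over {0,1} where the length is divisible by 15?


States track (length) mod 15.
Need 15 states: one per remainder 0..14; accept = remainder 0.

15


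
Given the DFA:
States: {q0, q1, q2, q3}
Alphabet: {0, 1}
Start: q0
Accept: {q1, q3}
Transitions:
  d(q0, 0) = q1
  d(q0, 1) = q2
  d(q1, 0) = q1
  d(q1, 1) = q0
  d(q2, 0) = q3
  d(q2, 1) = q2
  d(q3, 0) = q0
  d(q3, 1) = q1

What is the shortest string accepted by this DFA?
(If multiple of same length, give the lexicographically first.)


BFS by string length (lex-first path to each state shown):
  len 0: q0<-""
  len 1: q1<-"0", q2<-"1"
Found accept state at length 1.

"0"


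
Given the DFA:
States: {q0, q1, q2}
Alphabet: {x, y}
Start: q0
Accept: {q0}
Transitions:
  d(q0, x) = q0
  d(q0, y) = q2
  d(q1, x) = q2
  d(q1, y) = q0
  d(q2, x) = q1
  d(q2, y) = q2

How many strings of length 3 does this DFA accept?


Enumerating all length-3 strings:
  "xxx" -> q0 [accept]
  "xxy" -> q2 [reject]
  "xyx" -> q1 [reject]
  "xyy" -> q2 [reject]
  "yxx" -> q2 [reject]
  "yxy" -> q0 [accept]
  "yyx" -> q1 [reject]
  "yyy" -> q2 [reject]

2 out of 8


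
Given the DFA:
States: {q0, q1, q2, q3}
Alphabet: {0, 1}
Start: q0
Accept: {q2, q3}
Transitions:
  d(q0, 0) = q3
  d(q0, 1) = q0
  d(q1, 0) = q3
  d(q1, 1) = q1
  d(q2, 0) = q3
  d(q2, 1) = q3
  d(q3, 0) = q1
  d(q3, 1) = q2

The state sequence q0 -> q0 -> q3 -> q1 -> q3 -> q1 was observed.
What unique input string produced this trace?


Trace back each transition to find the symbol:
  q0 --[1]--> q0
  q0 --[0]--> q3
  q3 --[0]--> q1
  q1 --[0]--> q3
  q3 --[0]--> q1

"10000"


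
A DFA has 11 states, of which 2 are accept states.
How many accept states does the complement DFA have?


Complement swaps accept and non-accept states.
11 - 2 = 9

9


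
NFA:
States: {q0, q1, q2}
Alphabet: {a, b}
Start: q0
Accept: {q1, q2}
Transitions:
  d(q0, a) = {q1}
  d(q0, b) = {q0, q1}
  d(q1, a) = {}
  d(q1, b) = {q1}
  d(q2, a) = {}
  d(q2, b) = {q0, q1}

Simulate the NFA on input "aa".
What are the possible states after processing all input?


Start: {q0}
  --a--> {q1}
  --a--> {}

{} (empty set, no valid transitions)


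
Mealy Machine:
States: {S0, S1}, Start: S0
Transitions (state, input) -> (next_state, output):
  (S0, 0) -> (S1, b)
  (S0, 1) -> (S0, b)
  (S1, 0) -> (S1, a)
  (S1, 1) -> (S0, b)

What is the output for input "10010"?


Step-by-step:
  (S0, 1) -> (S0, b)
  (S0, 0) -> (S1, b)
  (S1, 0) -> (S1, a)
  (S1, 1) -> (S0, b)
  (S0, 0) -> (S1, b)

"bbabb"


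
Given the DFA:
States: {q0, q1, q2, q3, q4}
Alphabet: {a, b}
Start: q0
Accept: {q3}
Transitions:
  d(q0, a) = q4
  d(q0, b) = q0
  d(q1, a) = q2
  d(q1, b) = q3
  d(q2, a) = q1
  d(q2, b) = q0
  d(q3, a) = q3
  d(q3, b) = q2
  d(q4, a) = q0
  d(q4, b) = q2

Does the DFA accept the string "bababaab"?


Trace: q0 -> q0 -> q4 -> q2 -> q1 -> q3 -> q3 -> q3 -> q2
Final state: q2
Accept states: {q3}

No, rejected (final state q2 is not an accept state)


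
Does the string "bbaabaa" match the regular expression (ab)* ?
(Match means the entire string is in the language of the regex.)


|string| = 7; first = 'b'; last = 'a'

No, "bbaabaa" does not match (ab)*


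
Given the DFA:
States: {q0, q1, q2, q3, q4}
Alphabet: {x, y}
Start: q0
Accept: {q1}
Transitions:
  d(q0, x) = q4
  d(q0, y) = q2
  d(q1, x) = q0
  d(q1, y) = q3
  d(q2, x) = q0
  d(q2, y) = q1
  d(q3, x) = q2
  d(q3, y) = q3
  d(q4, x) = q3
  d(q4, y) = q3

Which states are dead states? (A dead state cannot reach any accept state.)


Forward reachability from each state:
  q0 -> reaches accept state q1 (live)
  q1 -> reaches accept state q1 (live)
  q2 -> reaches accept state q1 (live)
  q3 -> reaches accept state q1 (live)
  q4 -> reaches accept state q1 (live)

None (all states can reach an accept state)


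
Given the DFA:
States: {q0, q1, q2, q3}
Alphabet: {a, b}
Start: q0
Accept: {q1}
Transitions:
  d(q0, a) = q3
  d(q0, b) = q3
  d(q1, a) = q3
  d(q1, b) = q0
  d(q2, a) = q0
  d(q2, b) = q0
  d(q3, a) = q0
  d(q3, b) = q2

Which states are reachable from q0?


BFS from q0:
  layer 0: {q0}
  layer 1: {q3}
  layer 2: {q2}

{q0, q2, q3}


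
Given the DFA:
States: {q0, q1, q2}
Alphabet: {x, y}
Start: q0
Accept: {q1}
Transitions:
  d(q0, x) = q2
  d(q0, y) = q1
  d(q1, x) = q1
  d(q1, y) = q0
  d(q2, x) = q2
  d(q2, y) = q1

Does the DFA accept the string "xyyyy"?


Trace: q0 -> q2 -> q1 -> q0 -> q1 -> q0
Final state: q0
Accept states: {q1}

No, rejected (final state q0 is not an accept state)


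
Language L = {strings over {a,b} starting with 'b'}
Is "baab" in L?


first symbol = 'b'

Yes, "baab" is in L


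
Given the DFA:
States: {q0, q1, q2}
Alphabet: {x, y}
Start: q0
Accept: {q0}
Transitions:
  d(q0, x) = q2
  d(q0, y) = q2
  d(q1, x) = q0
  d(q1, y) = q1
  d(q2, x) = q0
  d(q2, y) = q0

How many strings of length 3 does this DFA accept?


Enumerating all length-3 strings:
  "xxx" -> q2 [reject]
  "xxy" -> q2 [reject]
  "xyx" -> q2 [reject]
  "xyy" -> q2 [reject]
  "yxx" -> q2 [reject]
  "yxy" -> q2 [reject]
  "yyx" -> q2 [reject]
  "yyy" -> q2 [reject]

0 out of 8


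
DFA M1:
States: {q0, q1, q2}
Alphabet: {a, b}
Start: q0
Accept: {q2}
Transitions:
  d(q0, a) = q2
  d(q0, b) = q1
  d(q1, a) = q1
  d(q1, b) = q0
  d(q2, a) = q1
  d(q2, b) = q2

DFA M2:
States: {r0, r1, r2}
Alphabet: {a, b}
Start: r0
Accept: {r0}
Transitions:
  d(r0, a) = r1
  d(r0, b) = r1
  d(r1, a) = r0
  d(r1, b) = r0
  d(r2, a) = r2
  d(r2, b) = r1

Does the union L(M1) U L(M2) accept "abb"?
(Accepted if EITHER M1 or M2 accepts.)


M1: final=q2 accepted=True
M2: final=r1 accepted=False

Yes, union accepts


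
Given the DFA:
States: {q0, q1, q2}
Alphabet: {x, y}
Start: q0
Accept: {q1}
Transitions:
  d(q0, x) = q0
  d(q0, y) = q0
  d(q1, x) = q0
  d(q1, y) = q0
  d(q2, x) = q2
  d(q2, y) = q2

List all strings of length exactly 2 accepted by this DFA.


All strings of length 2: 4 total
Accepted: 0

None


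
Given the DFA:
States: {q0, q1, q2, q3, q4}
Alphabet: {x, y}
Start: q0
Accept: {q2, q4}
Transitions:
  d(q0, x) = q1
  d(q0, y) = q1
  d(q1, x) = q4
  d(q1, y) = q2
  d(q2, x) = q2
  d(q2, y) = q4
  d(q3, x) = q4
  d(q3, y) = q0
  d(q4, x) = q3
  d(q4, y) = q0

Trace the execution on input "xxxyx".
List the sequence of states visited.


Input: xxxyx
d(q0, x) = q1
d(q1, x) = q4
d(q4, x) = q3
d(q3, y) = q0
d(q0, x) = q1


q0 -> q1 -> q4 -> q3 -> q0 -> q1


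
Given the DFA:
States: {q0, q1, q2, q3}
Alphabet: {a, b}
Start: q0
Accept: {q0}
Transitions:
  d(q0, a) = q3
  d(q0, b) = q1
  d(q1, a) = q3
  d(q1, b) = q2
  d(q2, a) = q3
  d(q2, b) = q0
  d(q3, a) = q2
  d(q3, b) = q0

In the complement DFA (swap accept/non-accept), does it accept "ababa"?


Trace: q0 -> q3 -> q0 -> q3 -> q0 -> q3
Final: q3
Original accept: {q0}
Complement: q3 is not in original accept

Yes, complement accepts (original rejects)


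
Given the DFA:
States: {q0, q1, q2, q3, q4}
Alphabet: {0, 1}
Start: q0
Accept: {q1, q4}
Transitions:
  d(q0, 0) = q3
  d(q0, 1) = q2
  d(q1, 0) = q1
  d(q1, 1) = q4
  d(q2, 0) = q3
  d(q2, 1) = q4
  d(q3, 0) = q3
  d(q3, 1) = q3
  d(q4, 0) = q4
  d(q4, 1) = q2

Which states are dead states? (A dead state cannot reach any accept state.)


Forward reachability from each state:
  q0 -> reaches accept state q4 (live)
  q1 -> reaches accept state q1 (live)
  q2 -> reaches accept state q4 (live)
  q3 -> reaches {q3}, no accept state (dead)
  q4 -> reaches accept state q4 (live)

{q3}


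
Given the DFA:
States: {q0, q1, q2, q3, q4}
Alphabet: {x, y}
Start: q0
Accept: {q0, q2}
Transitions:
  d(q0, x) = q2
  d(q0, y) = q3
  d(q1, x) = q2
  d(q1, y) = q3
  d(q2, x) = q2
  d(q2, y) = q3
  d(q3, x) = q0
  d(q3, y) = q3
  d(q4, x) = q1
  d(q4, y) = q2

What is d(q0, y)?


Looking up transition d(q0, y)

q3


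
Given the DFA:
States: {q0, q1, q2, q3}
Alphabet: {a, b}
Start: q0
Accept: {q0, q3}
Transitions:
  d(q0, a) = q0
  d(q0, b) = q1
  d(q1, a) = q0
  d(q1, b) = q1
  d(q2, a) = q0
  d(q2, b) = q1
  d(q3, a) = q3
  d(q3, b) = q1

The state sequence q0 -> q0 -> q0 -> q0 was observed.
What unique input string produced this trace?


Trace back each transition to find the symbol:
  q0 --[a]--> q0
  q0 --[a]--> q0
  q0 --[a]--> q0

"aaa"


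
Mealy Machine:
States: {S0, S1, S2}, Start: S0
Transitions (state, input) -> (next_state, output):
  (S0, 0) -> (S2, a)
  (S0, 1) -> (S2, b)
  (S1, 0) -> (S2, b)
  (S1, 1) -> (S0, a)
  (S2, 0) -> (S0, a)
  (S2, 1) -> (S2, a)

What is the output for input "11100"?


Step-by-step:
  (S0, 1) -> (S2, b)
  (S2, 1) -> (S2, a)
  (S2, 1) -> (S2, a)
  (S2, 0) -> (S0, a)
  (S0, 0) -> (S2, a)

"baaaa"


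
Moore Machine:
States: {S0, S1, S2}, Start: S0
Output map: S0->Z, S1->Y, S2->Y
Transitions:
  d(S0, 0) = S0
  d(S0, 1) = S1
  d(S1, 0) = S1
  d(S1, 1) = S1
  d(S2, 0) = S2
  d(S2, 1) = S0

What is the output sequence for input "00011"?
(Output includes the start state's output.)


Start: S0 (output Z)
  --0--> S0 (output Z)
  --0--> S0 (output Z)
  --0--> S0 (output Z)
  --1--> S1 (output Y)
  --1--> S1 (output Y)

"ZZZZYY"


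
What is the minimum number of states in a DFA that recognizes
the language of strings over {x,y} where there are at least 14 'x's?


States: count = 0, 1, ..., 13, and a final '>= 14' state.
Total: 14 + 1 = 15. Accept = '>= 14' state.

15


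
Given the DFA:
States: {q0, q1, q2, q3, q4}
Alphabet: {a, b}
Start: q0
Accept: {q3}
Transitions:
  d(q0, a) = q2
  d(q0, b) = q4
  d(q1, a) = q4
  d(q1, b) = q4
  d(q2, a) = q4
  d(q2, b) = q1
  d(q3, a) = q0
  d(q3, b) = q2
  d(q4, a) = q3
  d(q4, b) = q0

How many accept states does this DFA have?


Accept states listed: {q3}
Counting: q3(1)

1


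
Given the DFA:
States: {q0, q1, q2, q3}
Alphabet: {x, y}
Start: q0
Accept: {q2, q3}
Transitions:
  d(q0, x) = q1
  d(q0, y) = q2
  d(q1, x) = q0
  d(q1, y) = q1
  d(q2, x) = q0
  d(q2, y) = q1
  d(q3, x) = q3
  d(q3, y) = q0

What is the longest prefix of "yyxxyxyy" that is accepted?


Run the DFA, marking each prefix where the state is accepting:
  "" -> q0 [reject]
  "y" -> q2 [accept]
  "yy" -> q1 [reject]
  "yyx" -> q0 [reject]
  "yyxx" -> q1 [reject]
  "yyxxy" -> q1 [reject]
  "yyxxyx" -> q0 [reject]
  "yyxxyxy" -> q2 [accept]
  "yyxxyxyy" -> q1 [reject]

"yyxxyxy"


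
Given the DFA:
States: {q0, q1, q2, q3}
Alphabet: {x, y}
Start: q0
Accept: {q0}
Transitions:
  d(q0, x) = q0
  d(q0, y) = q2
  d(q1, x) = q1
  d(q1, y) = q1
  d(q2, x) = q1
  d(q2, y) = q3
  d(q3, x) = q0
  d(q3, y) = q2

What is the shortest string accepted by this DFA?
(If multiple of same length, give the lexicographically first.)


BFS by string length (lex-first path to each state shown):
  len 0: q0<-""
Found accept state at length 0.

"" (empty string)


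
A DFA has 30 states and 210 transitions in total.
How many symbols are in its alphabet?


Each state has exactly one transition per symbol.
|alphabet| = transitions / states = 210 / 30 = 7

7


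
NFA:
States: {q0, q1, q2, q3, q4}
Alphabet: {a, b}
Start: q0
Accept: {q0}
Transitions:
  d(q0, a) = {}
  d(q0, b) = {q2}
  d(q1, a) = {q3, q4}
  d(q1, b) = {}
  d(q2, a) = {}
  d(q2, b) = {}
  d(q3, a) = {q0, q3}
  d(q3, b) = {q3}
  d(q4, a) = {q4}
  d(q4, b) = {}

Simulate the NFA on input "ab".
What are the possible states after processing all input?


Start: {q0}
  --a--> {}
  --b--> {}

{} (empty set, no valid transitions)


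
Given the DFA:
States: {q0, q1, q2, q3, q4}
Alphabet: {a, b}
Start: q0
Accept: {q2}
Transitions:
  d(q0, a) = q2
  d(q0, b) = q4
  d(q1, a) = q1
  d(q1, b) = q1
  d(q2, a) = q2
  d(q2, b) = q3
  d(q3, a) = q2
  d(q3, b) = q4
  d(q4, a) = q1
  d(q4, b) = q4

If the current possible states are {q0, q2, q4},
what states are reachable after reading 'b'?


Apply transition on 'b' from each current state:
  d(q0, b) = q4
  d(q2, b) = q3
  d(q4, b) = q4

{q3, q4}


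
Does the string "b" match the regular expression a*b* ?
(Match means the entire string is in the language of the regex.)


|string| = 1; first = 'b'; last = 'b'

Yes, "b" matches a*b*


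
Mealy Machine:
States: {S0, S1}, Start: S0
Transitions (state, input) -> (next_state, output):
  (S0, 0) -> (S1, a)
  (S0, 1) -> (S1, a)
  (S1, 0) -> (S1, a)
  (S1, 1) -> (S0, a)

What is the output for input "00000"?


Step-by-step:
  (S0, 0) -> (S1, a)
  (S1, 0) -> (S1, a)
  (S1, 0) -> (S1, a)
  (S1, 0) -> (S1, a)
  (S1, 0) -> (S1, a)

"aaaaa"


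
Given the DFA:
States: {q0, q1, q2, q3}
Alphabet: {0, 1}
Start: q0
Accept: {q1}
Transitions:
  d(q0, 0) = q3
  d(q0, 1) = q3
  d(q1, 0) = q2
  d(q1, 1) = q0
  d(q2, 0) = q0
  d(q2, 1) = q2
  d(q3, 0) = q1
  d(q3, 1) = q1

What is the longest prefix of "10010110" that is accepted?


Run the DFA, marking each prefix where the state is accepting:
  "" -> q0 [reject]
  "1" -> q3 [reject]
  "10" -> q1 [accept]
  "100" -> q2 [reject]
  "1001" -> q2 [reject]
  "10010" -> q0 [reject]
  "100101" -> q3 [reject]
  "1001011" -> q1 [accept]
  "10010110" -> q2 [reject]

"1001011"


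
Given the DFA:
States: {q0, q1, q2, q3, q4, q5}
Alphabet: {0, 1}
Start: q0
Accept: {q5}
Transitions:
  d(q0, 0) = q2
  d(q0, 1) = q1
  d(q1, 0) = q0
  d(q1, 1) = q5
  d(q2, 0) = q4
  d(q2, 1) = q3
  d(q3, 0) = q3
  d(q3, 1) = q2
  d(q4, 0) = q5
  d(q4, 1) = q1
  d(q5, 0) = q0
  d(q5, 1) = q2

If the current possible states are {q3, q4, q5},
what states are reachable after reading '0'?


Apply transition on '0' from each current state:
  d(q3, 0) = q3
  d(q4, 0) = q5
  d(q5, 0) = q0

{q0, q3, q5}


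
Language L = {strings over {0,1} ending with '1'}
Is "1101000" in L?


last symbol = '0'

No, "1101000" is not in L


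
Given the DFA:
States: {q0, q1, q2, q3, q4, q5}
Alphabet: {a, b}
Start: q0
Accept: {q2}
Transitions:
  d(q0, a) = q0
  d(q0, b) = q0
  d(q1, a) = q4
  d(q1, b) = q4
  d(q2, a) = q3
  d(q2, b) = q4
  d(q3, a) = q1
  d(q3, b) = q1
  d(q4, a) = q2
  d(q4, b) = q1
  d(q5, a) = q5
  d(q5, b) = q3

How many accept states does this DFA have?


Accept states listed: {q2}
Counting: q2(1)

1


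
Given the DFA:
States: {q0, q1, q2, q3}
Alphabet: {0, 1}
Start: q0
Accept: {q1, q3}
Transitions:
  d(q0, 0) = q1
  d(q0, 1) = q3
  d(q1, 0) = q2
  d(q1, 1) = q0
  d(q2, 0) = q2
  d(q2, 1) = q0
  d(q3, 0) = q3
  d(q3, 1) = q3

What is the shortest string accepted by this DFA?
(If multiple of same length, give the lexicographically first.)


BFS by string length (lex-first path to each state shown):
  len 0: q0<-""
  len 1: q1<-"0", q3<-"1"
Found accept state at length 1.

"0"


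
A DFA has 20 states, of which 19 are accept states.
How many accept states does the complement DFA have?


Complement swaps accept and non-accept states.
20 - 19 = 1

1


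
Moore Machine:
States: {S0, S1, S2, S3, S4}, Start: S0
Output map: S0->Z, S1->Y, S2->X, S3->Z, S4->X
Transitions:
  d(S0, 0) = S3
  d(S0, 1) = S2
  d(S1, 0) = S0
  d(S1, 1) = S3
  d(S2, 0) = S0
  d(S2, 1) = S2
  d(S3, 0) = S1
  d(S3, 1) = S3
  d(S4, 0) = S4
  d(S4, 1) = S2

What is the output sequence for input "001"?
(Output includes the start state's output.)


Start: S0 (output Z)
  --0--> S3 (output Z)
  --0--> S1 (output Y)
  --1--> S3 (output Z)

"ZZYZ"


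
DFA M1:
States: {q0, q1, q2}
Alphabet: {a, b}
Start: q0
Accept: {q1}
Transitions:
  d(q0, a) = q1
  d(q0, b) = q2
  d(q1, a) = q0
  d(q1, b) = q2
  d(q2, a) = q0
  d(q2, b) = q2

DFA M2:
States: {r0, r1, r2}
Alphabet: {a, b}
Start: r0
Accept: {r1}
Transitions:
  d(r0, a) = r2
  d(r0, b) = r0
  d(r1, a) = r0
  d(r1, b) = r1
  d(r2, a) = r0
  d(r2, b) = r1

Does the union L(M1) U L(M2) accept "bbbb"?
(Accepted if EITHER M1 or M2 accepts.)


M1: final=q2 accepted=False
M2: final=r0 accepted=False

No, union rejects (neither accepts)


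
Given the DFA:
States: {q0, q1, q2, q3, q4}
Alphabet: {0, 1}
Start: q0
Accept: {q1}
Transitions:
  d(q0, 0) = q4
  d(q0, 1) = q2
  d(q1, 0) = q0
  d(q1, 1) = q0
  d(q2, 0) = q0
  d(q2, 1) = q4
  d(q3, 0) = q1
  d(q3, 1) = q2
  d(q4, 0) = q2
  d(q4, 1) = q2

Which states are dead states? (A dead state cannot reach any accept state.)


Forward reachability from each state:
  q0 -> reaches {q0, q2, q4}, no accept state (dead)
  q1 -> reaches accept state q1 (live)
  q2 -> reaches {q0, q2, q4}, no accept state (dead)
  q3 -> reaches accept state q1 (live)
  q4 -> reaches {q0, q2, q4}, no accept state (dead)

{q0, q2, q4}


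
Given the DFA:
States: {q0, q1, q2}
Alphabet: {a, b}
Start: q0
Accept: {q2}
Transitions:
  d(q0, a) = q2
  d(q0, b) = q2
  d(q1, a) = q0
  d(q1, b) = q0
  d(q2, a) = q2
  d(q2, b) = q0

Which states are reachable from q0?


BFS from q0:
  layer 0: {q0}
  layer 1: {q2}

{q0, q2}


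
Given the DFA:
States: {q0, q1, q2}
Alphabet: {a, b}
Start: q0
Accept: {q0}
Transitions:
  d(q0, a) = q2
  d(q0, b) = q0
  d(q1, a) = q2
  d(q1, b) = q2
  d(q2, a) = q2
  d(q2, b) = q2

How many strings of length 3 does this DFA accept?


Enumerating all length-3 strings:
  "aaa" -> q2 [reject]
  "aab" -> q2 [reject]
  "aba" -> q2 [reject]
  "abb" -> q2 [reject]
  "baa" -> q2 [reject]
  "bab" -> q2 [reject]
  "bba" -> q2 [reject]
  "bbb" -> q0 [accept]

1 out of 8


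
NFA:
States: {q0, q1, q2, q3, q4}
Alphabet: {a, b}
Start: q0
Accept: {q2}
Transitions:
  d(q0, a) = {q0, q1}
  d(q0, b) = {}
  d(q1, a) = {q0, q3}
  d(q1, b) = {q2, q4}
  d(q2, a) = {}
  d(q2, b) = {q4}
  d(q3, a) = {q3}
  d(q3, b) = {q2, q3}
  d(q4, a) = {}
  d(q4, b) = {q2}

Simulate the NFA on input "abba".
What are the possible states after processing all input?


Start: {q0}
  --a--> {q0, q1}
  --b--> {q2, q4}
  --b--> {q2, q4}
  --a--> {}

{} (empty set, no valid transitions)


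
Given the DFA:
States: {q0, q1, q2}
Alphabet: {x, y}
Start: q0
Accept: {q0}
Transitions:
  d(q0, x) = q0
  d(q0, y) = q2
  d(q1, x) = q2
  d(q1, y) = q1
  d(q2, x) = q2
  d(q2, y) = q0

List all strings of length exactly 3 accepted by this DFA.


All strings of length 3: 8 total
Accepted: 4

"xxx", "xyy", "yxy", "yyx"


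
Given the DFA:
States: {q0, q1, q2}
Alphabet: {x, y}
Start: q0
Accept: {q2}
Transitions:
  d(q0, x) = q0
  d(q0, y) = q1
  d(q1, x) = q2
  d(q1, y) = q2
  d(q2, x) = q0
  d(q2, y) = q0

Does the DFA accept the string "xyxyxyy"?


Trace: q0 -> q0 -> q1 -> q2 -> q0 -> q0 -> q1 -> q2
Final state: q2
Accept states: {q2}

Yes, accepted (final state q2 is an accept state)


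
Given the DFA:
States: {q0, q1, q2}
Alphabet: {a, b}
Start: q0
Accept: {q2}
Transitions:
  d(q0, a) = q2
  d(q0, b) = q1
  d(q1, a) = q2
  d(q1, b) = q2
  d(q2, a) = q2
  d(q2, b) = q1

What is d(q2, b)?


Looking up transition d(q2, b)

q1


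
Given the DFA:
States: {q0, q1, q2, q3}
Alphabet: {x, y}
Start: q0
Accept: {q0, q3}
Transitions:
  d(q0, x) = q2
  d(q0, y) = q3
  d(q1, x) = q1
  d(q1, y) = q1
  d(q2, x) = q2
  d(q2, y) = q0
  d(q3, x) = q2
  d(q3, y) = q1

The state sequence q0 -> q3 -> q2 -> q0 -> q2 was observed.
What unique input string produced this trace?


Trace back each transition to find the symbol:
  q0 --[y]--> q3
  q3 --[x]--> q2
  q2 --[y]--> q0
  q0 --[x]--> q2

"yxyx"


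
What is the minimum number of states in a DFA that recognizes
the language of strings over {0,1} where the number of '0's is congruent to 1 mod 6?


States track (count of '0') mod 6.
Need 6 states: one per remainder 0..5; accept = remainder 1.

6


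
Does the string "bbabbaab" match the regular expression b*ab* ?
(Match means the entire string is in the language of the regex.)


|string| = 8; first = 'b'; last = 'b'

No, "bbabbaab" does not match b*ab*


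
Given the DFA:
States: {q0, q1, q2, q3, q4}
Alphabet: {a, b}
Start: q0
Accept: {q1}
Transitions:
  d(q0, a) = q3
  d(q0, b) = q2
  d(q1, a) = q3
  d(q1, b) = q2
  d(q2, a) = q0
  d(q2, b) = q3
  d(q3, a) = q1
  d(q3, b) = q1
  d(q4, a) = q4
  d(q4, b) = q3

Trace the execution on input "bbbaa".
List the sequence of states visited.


Input: bbbaa
d(q0, b) = q2
d(q2, b) = q3
d(q3, b) = q1
d(q1, a) = q3
d(q3, a) = q1


q0 -> q2 -> q3 -> q1 -> q3 -> q1


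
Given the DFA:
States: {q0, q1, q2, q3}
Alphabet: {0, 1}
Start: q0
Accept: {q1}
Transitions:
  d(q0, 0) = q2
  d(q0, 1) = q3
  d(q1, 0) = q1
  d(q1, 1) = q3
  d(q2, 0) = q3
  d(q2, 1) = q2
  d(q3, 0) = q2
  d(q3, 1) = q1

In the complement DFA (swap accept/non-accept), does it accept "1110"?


Trace: q0 -> q3 -> q1 -> q3 -> q2
Final: q2
Original accept: {q1}
Complement: q2 is not in original accept

Yes, complement accepts (original rejects)


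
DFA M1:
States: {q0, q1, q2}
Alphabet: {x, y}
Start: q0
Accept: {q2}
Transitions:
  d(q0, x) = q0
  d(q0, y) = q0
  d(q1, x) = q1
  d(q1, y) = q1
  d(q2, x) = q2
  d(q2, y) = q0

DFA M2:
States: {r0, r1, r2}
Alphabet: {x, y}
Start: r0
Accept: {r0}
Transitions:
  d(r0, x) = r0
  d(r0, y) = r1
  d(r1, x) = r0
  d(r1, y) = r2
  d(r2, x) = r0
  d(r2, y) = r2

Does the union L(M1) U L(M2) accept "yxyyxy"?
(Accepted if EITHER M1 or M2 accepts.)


M1: final=q0 accepted=False
M2: final=r1 accepted=False

No, union rejects (neither accepts)


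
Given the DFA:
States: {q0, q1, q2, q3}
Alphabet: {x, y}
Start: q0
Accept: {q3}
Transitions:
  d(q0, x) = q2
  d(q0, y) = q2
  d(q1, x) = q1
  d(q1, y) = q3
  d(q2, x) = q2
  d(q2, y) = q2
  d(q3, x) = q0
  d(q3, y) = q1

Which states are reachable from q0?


BFS from q0:
  layer 0: {q0}
  layer 1: {q2}

{q0, q2}


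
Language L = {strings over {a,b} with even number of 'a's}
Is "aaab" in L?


count('a') = 3; 3 mod 2 = 1

No, "aaab" is not in L


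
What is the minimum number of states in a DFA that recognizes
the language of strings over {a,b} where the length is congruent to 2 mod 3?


States track (length) mod 3.
Need 3 states: one per remainder 0..2; accept = remainder 2.

3


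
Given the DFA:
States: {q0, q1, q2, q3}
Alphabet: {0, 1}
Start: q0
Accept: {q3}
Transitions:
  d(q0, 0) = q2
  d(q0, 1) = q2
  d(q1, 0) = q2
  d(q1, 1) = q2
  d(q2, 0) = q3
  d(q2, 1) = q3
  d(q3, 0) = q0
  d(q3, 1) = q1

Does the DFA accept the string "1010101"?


Trace: q0 -> q2 -> q3 -> q1 -> q2 -> q3 -> q0 -> q2
Final state: q2
Accept states: {q3}

No, rejected (final state q2 is not an accept state)


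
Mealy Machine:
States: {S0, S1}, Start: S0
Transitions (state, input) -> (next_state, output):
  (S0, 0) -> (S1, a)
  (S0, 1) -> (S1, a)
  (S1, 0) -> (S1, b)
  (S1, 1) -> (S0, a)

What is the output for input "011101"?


Step-by-step:
  (S0, 0) -> (S1, a)
  (S1, 1) -> (S0, a)
  (S0, 1) -> (S1, a)
  (S1, 1) -> (S0, a)
  (S0, 0) -> (S1, a)
  (S1, 1) -> (S0, a)

"aaaaaa"


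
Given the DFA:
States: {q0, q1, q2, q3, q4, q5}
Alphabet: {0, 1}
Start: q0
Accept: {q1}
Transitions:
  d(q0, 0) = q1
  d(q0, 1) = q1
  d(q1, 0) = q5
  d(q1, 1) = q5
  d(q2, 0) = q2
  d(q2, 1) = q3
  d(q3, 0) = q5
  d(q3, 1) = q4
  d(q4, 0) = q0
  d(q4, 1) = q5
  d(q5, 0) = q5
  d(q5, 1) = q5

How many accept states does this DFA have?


Accept states listed: {q1}
Counting: q1(1)

1


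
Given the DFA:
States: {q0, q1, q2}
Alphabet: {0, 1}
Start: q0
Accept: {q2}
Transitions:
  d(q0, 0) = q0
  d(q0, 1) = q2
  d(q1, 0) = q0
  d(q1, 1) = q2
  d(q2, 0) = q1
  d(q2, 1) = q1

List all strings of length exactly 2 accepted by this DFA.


All strings of length 2: 4 total
Accepted: 1

"01"


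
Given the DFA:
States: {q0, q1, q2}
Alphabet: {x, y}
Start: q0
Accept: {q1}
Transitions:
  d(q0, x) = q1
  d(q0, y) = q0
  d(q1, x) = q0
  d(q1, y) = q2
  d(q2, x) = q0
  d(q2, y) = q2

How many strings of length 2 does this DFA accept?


Enumerating all length-2 strings:
  "xx" -> q0 [reject]
  "xy" -> q2 [reject]
  "yx" -> q1 [accept]
  "yy" -> q0 [reject]

1 out of 4


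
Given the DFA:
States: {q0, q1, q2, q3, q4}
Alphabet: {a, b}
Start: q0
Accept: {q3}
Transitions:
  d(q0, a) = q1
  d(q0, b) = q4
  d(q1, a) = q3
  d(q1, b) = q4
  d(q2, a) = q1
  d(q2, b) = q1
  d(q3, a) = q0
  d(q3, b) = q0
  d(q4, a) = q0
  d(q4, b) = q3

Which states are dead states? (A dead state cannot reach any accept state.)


Forward reachability from each state:
  q0 -> reaches accept state q3 (live)
  q1 -> reaches accept state q3 (live)
  q2 -> reaches accept state q3 (live)
  q3 -> reaches accept state q3 (live)
  q4 -> reaches accept state q3 (live)

None (all states can reach an accept state)


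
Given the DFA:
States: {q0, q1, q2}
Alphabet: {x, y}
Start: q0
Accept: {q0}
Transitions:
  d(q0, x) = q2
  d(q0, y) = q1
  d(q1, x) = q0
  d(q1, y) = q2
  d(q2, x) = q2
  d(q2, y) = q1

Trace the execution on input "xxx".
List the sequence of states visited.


Input: xxx
d(q0, x) = q2
d(q2, x) = q2
d(q2, x) = q2


q0 -> q2 -> q2 -> q2


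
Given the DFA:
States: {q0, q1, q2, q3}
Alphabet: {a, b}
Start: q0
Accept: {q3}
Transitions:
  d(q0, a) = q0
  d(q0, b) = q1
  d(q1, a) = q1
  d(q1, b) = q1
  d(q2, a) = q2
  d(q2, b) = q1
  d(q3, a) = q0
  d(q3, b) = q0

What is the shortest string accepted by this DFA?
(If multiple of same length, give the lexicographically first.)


BFS by string length (lex-first path to each state shown):
  len 0: q0<-""
  len 1: q0<-"a", q1<-"b"
  len 2: q0<-"aa", q1<-"ab"
  len 3: q0<-"aaa", q1<-"aab"
  len 4: q0<-"aaaa", q1<-"aaab"
  len 5: q0<-"aaaaa", q1<-"aaaab"
  len 6: q0<-"aaaaaa", q1<-"aaaaab"
  len 7: q0<-"aaaaaaa", q1<-"aaaaaab"
  len 8: q0<-"aaaaaaaa", q1<-"aaaaaaab"

No string accepted (empty language)


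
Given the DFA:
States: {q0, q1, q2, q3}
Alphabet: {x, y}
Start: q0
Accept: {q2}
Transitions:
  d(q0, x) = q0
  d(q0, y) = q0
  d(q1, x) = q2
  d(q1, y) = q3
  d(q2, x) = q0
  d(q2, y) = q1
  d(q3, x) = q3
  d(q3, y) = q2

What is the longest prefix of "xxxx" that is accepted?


Run the DFA, marking each prefix where the state is accepting:
  "" -> q0 [reject]
  "x" -> q0 [reject]
  "xx" -> q0 [reject]
  "xxx" -> q0 [reject]
  "xxxx" -> q0 [reject]

No prefix is accepted


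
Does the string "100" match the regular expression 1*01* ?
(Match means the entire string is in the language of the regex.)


|string| = 3; first = '1'; last = '0'

No, "100" does not match 1*01*


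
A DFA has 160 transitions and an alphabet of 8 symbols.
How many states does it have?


Each state has exactly one transition per symbol.
states = transitions / |alphabet| = 160 / 8 = 20

20


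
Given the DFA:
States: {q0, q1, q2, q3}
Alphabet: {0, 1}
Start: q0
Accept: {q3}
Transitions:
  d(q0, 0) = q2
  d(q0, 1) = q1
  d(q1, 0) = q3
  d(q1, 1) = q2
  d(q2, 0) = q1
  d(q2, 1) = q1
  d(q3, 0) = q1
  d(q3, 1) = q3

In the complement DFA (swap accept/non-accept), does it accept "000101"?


Trace: q0 -> q2 -> q1 -> q3 -> q3 -> q1 -> q2
Final: q2
Original accept: {q3}
Complement: q2 is not in original accept

Yes, complement accepts (original rejects)


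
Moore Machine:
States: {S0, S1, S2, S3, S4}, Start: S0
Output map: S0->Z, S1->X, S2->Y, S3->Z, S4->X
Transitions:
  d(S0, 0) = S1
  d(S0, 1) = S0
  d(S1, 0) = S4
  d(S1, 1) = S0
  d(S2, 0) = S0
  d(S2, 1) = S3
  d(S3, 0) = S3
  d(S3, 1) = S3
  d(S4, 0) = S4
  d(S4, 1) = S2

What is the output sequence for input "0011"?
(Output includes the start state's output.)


Start: S0 (output Z)
  --0--> S1 (output X)
  --0--> S4 (output X)
  --1--> S2 (output Y)
  --1--> S3 (output Z)

"ZXXYZ"


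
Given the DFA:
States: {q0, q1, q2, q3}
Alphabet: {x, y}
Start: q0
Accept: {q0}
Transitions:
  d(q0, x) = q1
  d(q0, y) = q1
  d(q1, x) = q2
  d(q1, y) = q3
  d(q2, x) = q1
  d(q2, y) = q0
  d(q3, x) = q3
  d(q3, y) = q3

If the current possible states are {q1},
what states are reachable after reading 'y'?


Apply transition on 'y' from each current state:
  d(q1, y) = q3

{q3}


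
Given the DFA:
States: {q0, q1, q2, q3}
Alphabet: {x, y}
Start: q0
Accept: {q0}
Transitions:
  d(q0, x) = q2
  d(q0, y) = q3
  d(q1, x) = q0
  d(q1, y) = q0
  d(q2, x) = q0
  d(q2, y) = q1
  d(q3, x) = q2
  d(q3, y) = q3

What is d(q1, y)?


Looking up transition d(q1, y)

q0


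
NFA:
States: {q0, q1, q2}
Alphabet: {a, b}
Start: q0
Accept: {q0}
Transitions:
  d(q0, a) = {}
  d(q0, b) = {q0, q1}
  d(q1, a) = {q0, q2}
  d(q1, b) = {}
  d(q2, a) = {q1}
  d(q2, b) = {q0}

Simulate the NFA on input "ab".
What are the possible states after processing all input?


Start: {q0}
  --a--> {}
  --b--> {}

{} (empty set, no valid transitions)


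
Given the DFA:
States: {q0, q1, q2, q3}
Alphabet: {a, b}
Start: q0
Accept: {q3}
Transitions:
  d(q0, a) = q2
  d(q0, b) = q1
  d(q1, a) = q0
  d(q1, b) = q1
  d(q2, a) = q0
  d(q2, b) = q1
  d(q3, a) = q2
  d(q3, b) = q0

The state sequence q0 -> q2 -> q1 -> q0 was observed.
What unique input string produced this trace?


Trace back each transition to find the symbol:
  q0 --[a]--> q2
  q2 --[b]--> q1
  q1 --[a]--> q0

"aba"


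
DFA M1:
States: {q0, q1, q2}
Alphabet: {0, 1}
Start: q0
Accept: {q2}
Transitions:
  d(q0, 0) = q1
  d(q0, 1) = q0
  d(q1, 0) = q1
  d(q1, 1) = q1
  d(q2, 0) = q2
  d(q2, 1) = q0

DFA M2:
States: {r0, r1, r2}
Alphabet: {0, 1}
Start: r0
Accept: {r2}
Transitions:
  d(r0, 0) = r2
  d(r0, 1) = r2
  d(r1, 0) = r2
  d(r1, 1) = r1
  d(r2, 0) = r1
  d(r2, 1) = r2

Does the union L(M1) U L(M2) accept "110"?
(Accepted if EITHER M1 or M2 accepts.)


M1: final=q1 accepted=False
M2: final=r1 accepted=False

No, union rejects (neither accepts)


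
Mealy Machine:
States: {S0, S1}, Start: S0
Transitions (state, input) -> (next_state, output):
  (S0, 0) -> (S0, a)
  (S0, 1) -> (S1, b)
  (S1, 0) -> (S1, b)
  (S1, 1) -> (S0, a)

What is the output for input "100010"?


Step-by-step:
  (S0, 1) -> (S1, b)
  (S1, 0) -> (S1, b)
  (S1, 0) -> (S1, b)
  (S1, 0) -> (S1, b)
  (S1, 1) -> (S0, a)
  (S0, 0) -> (S0, a)

"bbbbaa"


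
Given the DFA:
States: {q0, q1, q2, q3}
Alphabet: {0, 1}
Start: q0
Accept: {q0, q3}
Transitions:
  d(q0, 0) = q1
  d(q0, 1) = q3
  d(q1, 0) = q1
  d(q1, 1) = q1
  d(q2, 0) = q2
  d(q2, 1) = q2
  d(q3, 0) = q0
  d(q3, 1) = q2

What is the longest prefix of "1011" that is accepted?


Run the DFA, marking each prefix where the state is accepting:
  "" -> q0 [accept]
  "1" -> q3 [accept]
  "10" -> q0 [accept]
  "101" -> q3 [accept]
  "1011" -> q2 [reject]

"101"


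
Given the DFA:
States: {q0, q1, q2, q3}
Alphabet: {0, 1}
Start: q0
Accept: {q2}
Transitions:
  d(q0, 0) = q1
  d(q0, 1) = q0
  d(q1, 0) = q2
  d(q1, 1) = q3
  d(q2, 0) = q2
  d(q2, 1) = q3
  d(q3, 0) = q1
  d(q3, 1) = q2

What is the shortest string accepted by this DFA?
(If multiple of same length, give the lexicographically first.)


BFS by string length (lex-first path to each state shown):
  len 0: q0<-""
  len 1: q0<-"1", q1<-"0"
  len 2: q0<-"11", q1<-"10", q2<-"00", q3<-"01"
Found accept state at length 2.

"00"


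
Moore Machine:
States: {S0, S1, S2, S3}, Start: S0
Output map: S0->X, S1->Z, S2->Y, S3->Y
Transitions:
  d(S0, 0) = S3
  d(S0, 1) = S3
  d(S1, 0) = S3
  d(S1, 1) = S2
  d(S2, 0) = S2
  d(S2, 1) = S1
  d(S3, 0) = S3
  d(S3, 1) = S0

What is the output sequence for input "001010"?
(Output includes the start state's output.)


Start: S0 (output X)
  --0--> S3 (output Y)
  --0--> S3 (output Y)
  --1--> S0 (output X)
  --0--> S3 (output Y)
  --1--> S0 (output X)
  --0--> S3 (output Y)

"XYYXYXY"


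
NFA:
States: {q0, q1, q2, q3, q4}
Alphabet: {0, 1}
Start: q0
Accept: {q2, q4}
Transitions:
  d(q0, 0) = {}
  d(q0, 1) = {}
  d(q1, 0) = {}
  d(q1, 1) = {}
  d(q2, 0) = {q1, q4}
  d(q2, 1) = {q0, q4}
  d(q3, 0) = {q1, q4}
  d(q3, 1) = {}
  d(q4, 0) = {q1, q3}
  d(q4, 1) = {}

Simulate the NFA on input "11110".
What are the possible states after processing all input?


Start: {q0}
  --1--> {}
  --1--> {}
  --1--> {}
  --1--> {}
  --0--> {}

{} (empty set, no valid transitions)


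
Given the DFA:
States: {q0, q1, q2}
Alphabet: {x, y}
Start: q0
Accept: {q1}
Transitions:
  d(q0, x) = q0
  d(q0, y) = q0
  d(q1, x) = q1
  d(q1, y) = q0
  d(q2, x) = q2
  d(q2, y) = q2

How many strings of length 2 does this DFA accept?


Enumerating all length-2 strings:
  "xx" -> q0 [reject]
  "xy" -> q0 [reject]
  "yx" -> q0 [reject]
  "yy" -> q0 [reject]

0 out of 4


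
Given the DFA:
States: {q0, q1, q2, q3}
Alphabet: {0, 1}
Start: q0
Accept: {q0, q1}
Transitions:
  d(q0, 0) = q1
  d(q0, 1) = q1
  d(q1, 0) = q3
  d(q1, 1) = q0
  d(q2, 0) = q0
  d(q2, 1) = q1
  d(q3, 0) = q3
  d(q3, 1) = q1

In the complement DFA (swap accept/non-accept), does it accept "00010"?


Trace: q0 -> q1 -> q3 -> q3 -> q1 -> q3
Final: q3
Original accept: {q0, q1}
Complement: q3 is not in original accept

Yes, complement accepts (original rejects)


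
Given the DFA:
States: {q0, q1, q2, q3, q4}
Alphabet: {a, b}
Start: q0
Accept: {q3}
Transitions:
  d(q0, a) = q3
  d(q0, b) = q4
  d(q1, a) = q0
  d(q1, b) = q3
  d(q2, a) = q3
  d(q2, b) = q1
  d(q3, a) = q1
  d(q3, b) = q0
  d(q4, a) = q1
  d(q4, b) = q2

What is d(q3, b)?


Looking up transition d(q3, b)

q0


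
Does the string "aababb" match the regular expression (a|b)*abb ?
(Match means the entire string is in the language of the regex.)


|string| = 6; first = 'a'; last = 'b'

Yes, "aababb" matches (a|b)*abb


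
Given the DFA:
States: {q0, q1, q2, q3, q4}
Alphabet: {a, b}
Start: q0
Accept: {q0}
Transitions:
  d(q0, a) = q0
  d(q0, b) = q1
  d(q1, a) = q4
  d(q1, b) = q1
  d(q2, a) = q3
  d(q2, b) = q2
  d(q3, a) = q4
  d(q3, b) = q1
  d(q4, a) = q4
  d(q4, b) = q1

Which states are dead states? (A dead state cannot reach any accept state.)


Forward reachability from each state:
  q0 -> reaches accept state q0 (live)
  q1 -> reaches {q1, q4}, no accept state (dead)
  q2 -> reaches {q1, q2, q3, q4}, no accept state (dead)
  q3 -> reaches {q1, q3, q4}, no accept state (dead)
  q4 -> reaches {q1, q4}, no accept state (dead)

{q1, q2, q3, q4}


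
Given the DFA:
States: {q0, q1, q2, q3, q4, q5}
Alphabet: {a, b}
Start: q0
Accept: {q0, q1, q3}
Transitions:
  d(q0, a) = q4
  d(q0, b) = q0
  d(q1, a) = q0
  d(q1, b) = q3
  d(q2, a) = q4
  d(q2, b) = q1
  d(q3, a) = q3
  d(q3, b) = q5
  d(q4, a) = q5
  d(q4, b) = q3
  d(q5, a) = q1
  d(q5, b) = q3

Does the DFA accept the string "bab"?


Trace: q0 -> q0 -> q4 -> q3
Final state: q3
Accept states: {q0, q1, q3}

Yes, accepted (final state q3 is an accept state)


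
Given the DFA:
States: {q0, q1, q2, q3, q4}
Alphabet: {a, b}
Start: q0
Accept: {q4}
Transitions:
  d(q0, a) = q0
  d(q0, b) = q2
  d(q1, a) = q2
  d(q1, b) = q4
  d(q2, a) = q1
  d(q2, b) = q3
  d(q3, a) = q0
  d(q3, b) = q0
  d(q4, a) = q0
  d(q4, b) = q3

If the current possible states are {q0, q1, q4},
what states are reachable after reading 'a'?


Apply transition on 'a' from each current state:
  d(q0, a) = q0
  d(q1, a) = q2
  d(q4, a) = q0

{q0, q2}


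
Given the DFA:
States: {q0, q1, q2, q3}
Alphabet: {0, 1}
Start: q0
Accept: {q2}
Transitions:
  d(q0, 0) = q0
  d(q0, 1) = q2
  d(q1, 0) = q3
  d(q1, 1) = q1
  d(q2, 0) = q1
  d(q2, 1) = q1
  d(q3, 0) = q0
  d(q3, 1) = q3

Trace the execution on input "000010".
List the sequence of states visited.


Input: 000010
d(q0, 0) = q0
d(q0, 0) = q0
d(q0, 0) = q0
d(q0, 0) = q0
d(q0, 1) = q2
d(q2, 0) = q1


q0 -> q0 -> q0 -> q0 -> q0 -> q2 -> q1


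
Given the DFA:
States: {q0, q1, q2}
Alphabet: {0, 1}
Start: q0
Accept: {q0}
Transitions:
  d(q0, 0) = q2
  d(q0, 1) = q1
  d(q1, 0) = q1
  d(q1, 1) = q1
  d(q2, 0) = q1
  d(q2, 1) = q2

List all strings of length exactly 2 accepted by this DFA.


All strings of length 2: 4 total
Accepted: 0

None


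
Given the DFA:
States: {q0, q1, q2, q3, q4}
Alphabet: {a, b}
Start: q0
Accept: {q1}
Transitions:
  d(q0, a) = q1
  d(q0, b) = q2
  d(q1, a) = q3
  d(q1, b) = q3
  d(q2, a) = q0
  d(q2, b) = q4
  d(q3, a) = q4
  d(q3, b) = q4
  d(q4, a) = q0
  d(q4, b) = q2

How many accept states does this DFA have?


Accept states listed: {q1}
Counting: q1(1)

1


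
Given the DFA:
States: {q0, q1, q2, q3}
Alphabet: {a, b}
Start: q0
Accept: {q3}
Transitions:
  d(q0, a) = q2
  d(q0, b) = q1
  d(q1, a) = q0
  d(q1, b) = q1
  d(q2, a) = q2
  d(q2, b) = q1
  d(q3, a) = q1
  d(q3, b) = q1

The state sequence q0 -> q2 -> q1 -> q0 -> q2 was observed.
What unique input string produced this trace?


Trace back each transition to find the symbol:
  q0 --[a]--> q2
  q2 --[b]--> q1
  q1 --[a]--> q0
  q0 --[a]--> q2

"abaa"


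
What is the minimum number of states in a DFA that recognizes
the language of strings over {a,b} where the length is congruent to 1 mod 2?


States track (length) mod 2.
Need 2 states: one per remainder 0..1; accept = remainder 1.

2


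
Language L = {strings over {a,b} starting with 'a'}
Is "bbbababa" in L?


first symbol = 'b'

No, "bbbababa" is not in L


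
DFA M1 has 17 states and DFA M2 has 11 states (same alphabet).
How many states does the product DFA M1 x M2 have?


Product construction pairs every M1 state with every M2 state.
17 * 11 = 187

187


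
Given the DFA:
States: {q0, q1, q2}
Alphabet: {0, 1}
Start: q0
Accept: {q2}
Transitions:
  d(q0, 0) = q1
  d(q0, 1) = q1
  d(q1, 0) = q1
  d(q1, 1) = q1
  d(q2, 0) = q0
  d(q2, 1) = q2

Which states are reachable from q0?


BFS from q0:
  layer 0: {q0}
  layer 1: {q1}

{q0, q1}


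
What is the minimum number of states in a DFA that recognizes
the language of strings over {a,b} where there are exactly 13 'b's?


States: count = 0, 1, ..., 13 (that's 14 states), plus a dead state for count > 13.
Total: 14 + 1 = 15. Accept = count-13 state.

15


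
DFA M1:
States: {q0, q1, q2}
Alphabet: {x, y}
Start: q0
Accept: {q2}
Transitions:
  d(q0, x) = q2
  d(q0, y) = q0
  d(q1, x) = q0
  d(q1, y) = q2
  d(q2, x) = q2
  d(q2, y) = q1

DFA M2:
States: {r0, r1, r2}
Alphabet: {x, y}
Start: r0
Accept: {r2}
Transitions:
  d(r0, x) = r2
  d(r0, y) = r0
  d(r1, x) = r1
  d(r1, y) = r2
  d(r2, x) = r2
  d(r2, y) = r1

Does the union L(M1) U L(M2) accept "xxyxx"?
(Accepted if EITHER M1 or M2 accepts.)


M1: final=q2 accepted=True
M2: final=r1 accepted=False

Yes, union accepts
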